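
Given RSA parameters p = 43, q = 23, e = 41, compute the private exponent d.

Step 1: n = 43 * 23 = 989.
Step 2: phi(n) = 42 * 22 = 924.
Step 3: Find d such that 41 * d = 1 (mod 924).
Step 4: d = 41^(-1) mod 924 = 293.
Verification: 41 * 293 = 12013 = 13 * 924 + 1.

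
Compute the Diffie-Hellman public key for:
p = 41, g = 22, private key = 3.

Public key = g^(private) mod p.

Step 1: A = g^a mod p = 22^3 mod 41.
  22^1 mod 41 = 22
  22^2 mod 41 = (22 * 22) mod 41 = 33
  22^3 mod 41 = (33 * 22) mod 41 = 29
Result: A = 29.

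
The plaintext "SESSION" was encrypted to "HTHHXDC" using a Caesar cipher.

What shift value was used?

Step 1: Compare first letters: S (position 18) -> H (position 7).
Step 2: Shift = (7 - 18) mod 26 = 15.
The shift value is 15.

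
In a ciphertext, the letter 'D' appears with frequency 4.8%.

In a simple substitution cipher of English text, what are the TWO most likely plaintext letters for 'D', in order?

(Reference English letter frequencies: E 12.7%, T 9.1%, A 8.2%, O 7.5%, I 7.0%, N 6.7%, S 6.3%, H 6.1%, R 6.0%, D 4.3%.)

Step 1: Observed frequency of 'D' is 4.8%.
Step 2: Compute distances to each reference frequency and sort:
  D (4.3%): difference = 0.5% <-- BEST
  R (6.0%): difference = 1.2% <-- RUNNER-UP
  H (6.1%): difference = 1.3%
  S (6.3%): difference = 1.5%
  N (6.7%): difference = 1.9%
Step 3: Most likely is 'D' (4.3%, diff 0.5%); second most likely is 'R' (6.0%, diff 1.2%).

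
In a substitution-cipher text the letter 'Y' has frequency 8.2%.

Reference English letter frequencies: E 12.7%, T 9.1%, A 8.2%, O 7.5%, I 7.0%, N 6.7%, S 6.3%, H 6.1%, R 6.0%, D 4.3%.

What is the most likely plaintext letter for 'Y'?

Step 1: The observed frequency is 8.2%.
Step 2: Compare with English frequencies:
  E: 12.7% (difference: 4.5%)
  T: 9.1% (difference: 0.9%)
  A: 8.2% (difference: 0.0%) <-- closest
  O: 7.5% (difference: 0.7%)
  I: 7.0% (difference: 1.2%)
  N: 6.7% (difference: 1.5%)
  S: 6.3% (difference: 1.9%)
  H: 6.1% (difference: 2.1%)
  R: 6.0% (difference: 2.2%)
  D: 4.3% (difference: 3.9%)
Step 3: 'Y' most likely represents 'A' (frequency 8.2%).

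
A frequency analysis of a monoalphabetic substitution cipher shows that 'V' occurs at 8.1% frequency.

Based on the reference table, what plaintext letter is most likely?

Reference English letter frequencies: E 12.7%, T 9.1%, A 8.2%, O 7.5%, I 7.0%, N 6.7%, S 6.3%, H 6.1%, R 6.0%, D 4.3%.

Step 1: The observed frequency is 8.1%.
Step 2: Compare with English frequencies:
  E: 12.7% (difference: 4.6%)
  T: 9.1% (difference: 1.0%)
  A: 8.2% (difference: 0.1%) <-- closest
  O: 7.5% (difference: 0.6%)
  I: 7.0% (difference: 1.1%)
  N: 6.7% (difference: 1.4%)
  S: 6.3% (difference: 1.8%)
  H: 6.1% (difference: 2.0%)
  R: 6.0% (difference: 2.1%)
  D: 4.3% (difference: 3.8%)
Step 3: 'V' most likely represents 'A' (frequency 8.2%).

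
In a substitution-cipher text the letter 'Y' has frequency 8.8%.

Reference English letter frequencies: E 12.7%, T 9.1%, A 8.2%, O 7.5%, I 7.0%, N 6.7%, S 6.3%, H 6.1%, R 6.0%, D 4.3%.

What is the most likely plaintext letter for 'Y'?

Step 1: The observed frequency is 8.8%.
Step 2: Compare with English frequencies:
  E: 12.7% (difference: 3.9%)
  T: 9.1% (difference: 0.3%) <-- closest
  A: 8.2% (difference: 0.6%)
  O: 7.5% (difference: 1.3%)
  I: 7.0% (difference: 1.8%)
  N: 6.7% (difference: 2.1%)
  S: 6.3% (difference: 2.5%)
  H: 6.1% (difference: 2.7%)
  R: 6.0% (difference: 2.8%)
  D: 4.3% (difference: 4.5%)
Step 3: 'Y' most likely represents 'T' (frequency 9.1%).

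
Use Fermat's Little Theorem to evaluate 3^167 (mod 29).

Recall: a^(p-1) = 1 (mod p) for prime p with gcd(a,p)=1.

Step 1: Since 29 is prime, by Fermat's Little Theorem: 3^28 = 1 (mod 29).
Step 2: Reduce exponent: 167 mod 28 = 27.
Step 3: So 3^167 = 3^27 (mod 29).
Step 4: 3^27 mod 29 = 10.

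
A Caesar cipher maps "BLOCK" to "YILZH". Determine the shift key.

Step 1: Compare first letters: B (position 1) -> Y (position 24).
Step 2: Shift = (24 - 1) mod 26 = 23.
The shift value is 23.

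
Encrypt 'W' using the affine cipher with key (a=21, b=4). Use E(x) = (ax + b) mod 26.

Step 1: Convert 'W' to number: x = 22.
Step 2: E(22) = (21 * 22 + 4) mod 26 = 466 mod 26 = 24.
Step 3: Convert 24 back to letter: Y.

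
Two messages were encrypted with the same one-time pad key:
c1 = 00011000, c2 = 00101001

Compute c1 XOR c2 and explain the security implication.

Step 1: c1 XOR c2 = (m1 XOR k) XOR (m2 XOR k).
Step 2: By XOR associativity/commutativity: = m1 XOR m2 XOR k XOR k = m1 XOR m2.
Step 3: 00011000 XOR 00101001 = 00110001 = 49.
Step 4: The key cancels out! An attacker learns m1 XOR m2 = 49, revealing the relationship between plaintexts.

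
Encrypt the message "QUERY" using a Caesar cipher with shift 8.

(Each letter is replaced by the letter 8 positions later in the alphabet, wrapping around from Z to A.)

Step 1: For each letter, shift forward by 8 positions (mod 26).
  Q (position 16) -> position (16+8) mod 26 = 24 -> Y
  U (position 20) -> position (20+8) mod 26 = 2 -> C
  E (position 4) -> position (4+8) mod 26 = 12 -> M
  R (position 17) -> position (17+8) mod 26 = 25 -> Z
  Y (position 24) -> position (24+8) mod 26 = 6 -> G
Result: YCMZG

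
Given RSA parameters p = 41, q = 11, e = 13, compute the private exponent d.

Step 1: n = 41 * 11 = 451.
Step 2: phi(n) = 40 * 10 = 400.
Step 3: Find d such that 13 * d = 1 (mod 400).
Step 4: d = 13^(-1) mod 400 = 277.
Verification: 13 * 277 = 3601 = 9 * 400 + 1.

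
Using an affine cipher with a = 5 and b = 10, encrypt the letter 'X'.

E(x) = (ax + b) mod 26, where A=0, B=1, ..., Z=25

Step 1: Convert 'X' to number: x = 23.
Step 2: E(23) = (5 * 23 + 10) mod 26 = 125 mod 26 = 21.
Step 3: Convert 21 back to letter: V.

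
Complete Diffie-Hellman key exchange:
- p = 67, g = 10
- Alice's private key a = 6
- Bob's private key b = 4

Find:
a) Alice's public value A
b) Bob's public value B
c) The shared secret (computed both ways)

Step 1: A = g^a mod p = 10^6 mod 67 = 25.
Step 2: B = g^b mod p = 10^4 mod 67 = 17.
Step 3: Alice computes s = B^a mod p = 17^6 mod 67 = 15.
Step 4: Bob computes s = A^b mod p = 25^4 mod 67 = 15.
Both sides agree: shared secret = 15.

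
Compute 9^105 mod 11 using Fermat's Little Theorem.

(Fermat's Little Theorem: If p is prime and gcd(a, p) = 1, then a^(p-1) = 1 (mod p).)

Step 1: Since 11 is prime, by Fermat's Little Theorem: 9^10 = 1 (mod 11).
Step 2: Reduce exponent: 105 mod 10 = 5.
Step 3: So 9^105 = 9^5 (mod 11).
Step 4: 9^5 mod 11 = 1.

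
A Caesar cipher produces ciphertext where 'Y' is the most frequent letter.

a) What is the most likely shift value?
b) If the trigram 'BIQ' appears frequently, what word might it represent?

Step 1: In English, 'E' is the most frequent letter (12.7%).
Step 2: The most frequent ciphertext letter is 'Y' (position 24).
Step 3: Shift = (24 - 4) mod 26 = 20.
Step 4: Decrypt 'BIQ' by shifting back 20:
  B -> H
  I -> O
  Q -> W
Step 5: 'BIQ' decrypts to 'HOW'.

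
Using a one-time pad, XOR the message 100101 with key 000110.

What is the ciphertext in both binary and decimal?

Step 1: Write out the XOR operation bit by bit:
  Message: 100101
  Key:     000110
  XOR:     100011
Step 2: Convert to decimal: 100011 = 35.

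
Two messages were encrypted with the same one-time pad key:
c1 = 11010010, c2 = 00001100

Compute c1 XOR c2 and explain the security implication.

Step 1: c1 XOR c2 = (m1 XOR k) XOR (m2 XOR k).
Step 2: By XOR associativity/commutativity: = m1 XOR m2 XOR k XOR k = m1 XOR m2.
Step 3: 11010010 XOR 00001100 = 11011110 = 222.
Step 4: The key cancels out! An attacker learns m1 XOR m2 = 222, revealing the relationship between plaintexts.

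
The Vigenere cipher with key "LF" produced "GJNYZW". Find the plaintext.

Step 1: Extend key: LFLFLF
Step 2: Decrypt each letter (c - k) mod 26:
  G(6) - L(11) = (6-11) mod 26 = 21 = V
  J(9) - F(5) = (9-5) mod 26 = 4 = E
  N(13) - L(11) = (13-11) mod 26 = 2 = C
  Y(24) - F(5) = (24-5) mod 26 = 19 = T
  Z(25) - L(11) = (25-11) mod 26 = 14 = O
  W(22) - F(5) = (22-5) mod 26 = 17 = R
Plaintext: VECTOR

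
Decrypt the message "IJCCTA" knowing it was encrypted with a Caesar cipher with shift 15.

Step 1: Reverse the shift by subtracting 15 from each letter position.
  I (position 8) -> position (8-15) mod 26 = 19 -> T
  J (position 9) -> position (9-15) mod 26 = 20 -> U
  C (position 2) -> position (2-15) mod 26 = 13 -> N
  C (position 2) -> position (2-15) mod 26 = 13 -> N
  T (position 19) -> position (19-15) mod 26 = 4 -> E
  A (position 0) -> position (0-15) mod 26 = 11 -> L
Decrypted message: TUNNEL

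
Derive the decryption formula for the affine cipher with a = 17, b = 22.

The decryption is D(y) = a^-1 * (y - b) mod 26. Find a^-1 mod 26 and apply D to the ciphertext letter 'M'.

Step 1: Find a^-1, the modular inverse of 17 mod 26.
Step 2: We need 17 * a^-1 = 1 (mod 26).
Step 3: 17 * 23 = 391 = 15 * 26 + 1, so a^-1 = 23.
Step 4: D(y) = 23(y - 22) mod 26.
Step 5: Apply to 'M' (y = 12): D(12) = 23 * (12 - 22) mod 26 = 23 * -10 mod 26 = 4 -> 'E'.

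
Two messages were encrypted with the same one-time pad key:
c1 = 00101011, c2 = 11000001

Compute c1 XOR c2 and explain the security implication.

Step 1: c1 XOR c2 = (m1 XOR k) XOR (m2 XOR k).
Step 2: By XOR associativity/commutativity: = m1 XOR m2 XOR k XOR k = m1 XOR m2.
Step 3: 00101011 XOR 11000001 = 11101010 = 234.
Step 4: The key cancels out! An attacker learns m1 XOR m2 = 234, revealing the relationship between plaintexts.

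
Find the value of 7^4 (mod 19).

Step 1: Compute 7^4 mod 19 step by step, reducing modulo 19 at each step.
  7^1 mod 19 = 7
  7^2 mod 19 = (7 * 7) mod 19 = 11
  7^3 mod 19 = (11 * 7) mod 19 = 1
  7^4 mod 19 = (1 * 7) mod 19 = 7
Step 2: Result = 7.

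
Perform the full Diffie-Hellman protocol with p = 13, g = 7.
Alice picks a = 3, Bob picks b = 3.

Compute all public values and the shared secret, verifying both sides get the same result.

Step 1: A = g^a mod p = 7^3 mod 13 = 5.
Step 2: B = g^b mod p = 7^3 mod 13 = 5.
Step 3: Alice computes s = B^a mod p = 5^3 mod 13 = 8.
Step 4: Bob computes s = A^b mod p = 5^3 mod 13 = 8.
Both sides agree: shared secret = 8.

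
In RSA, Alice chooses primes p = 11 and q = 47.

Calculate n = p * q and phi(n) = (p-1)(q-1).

Step 1: n = p * q = 11 * 47 = 517.
Step 2: phi(n) = (p-1)(q-1) = 10 * 46 = 460.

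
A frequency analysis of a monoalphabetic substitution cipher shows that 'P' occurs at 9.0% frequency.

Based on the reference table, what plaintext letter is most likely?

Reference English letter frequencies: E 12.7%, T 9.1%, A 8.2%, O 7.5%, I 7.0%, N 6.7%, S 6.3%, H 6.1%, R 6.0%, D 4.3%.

Step 1: The observed frequency is 9.0%.
Step 2: Compare with English frequencies:
  E: 12.7% (difference: 3.7%)
  T: 9.1% (difference: 0.1%) <-- closest
  A: 8.2% (difference: 0.8%)
  O: 7.5% (difference: 1.5%)
  I: 7.0% (difference: 2.0%)
  N: 6.7% (difference: 2.3%)
  S: 6.3% (difference: 2.7%)
  H: 6.1% (difference: 2.9%)
  R: 6.0% (difference: 3.0%)
  D: 4.3% (difference: 4.7%)
Step 3: 'P' most likely represents 'T' (frequency 9.1%).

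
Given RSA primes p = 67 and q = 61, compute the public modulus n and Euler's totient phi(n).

Step 1: n = p * q = 67 * 61 = 4087.
Step 2: phi(n) = (p-1)(q-1) = 66 * 60 = 3960.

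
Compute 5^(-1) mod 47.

Step 1: We need x such that 5 * x = 1 (mod 47).
Step 2: Using the extended Euclidean algorithm or trial:
  5 * 19 = 95 = 2 * 47 + 1.
Step 3: Since 95 mod 47 = 1, the inverse is x = 19.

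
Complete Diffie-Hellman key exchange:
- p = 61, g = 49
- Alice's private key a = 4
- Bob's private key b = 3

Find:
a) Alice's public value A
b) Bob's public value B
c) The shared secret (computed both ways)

Step 1: A = g^a mod p = 49^4 mod 61 = 57.
Step 2: B = g^b mod p = 49^3 mod 61 = 41.
Step 3: Alice computes s = B^a mod p = 41^4 mod 61 = 58.
Step 4: Bob computes s = A^b mod p = 57^3 mod 61 = 58.
Both sides agree: shared secret = 58.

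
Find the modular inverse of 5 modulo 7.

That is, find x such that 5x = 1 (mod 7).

Step 1: We need x such that 5 * x = 1 (mod 7).
Step 2: Using the extended Euclidean algorithm or trial:
  5 * 3 = 15 = 2 * 7 + 1.
Step 3: Since 15 mod 7 = 1, the inverse is x = 3.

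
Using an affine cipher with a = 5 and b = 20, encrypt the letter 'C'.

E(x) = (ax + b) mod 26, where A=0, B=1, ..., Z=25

Step 1: Convert 'C' to number: x = 2.
Step 2: E(2) = (5 * 2 + 20) mod 26 = 30 mod 26 = 4.
Step 3: Convert 4 back to letter: E.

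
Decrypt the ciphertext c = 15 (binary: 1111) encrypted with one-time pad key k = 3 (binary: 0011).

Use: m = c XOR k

Step 1: XOR ciphertext with key:
  Ciphertext: 1111
  Key:        0011
  XOR:        1100
Step 2: Plaintext = 1100 = 12 in decimal.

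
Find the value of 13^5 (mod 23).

Step 1: Compute 13^5 mod 23 step by step, reducing modulo 23 at each step.
  13^1 mod 23 = 13
  13^2 mod 23 = (13 * 13) mod 23 = 8
  13^3 mod 23 = (8 * 13) mod 23 = 12
  13^4 mod 23 = (12 * 13) mod 23 = 18
  13^5 mod 23 = (18 * 13) mod 23 = 4
Step 2: Result = 4.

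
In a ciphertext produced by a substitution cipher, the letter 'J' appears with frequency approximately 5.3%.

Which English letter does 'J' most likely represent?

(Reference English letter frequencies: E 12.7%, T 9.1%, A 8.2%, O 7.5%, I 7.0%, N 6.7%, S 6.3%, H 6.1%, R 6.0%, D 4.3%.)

Step 1: The observed frequency is 5.3%.
Step 2: Compare with English frequencies:
  E: 12.7% (difference: 7.4%)
  T: 9.1% (difference: 3.8%)
  A: 8.2% (difference: 2.9%)
  O: 7.5% (difference: 2.2%)
  I: 7.0% (difference: 1.7%)
  N: 6.7% (difference: 1.4%)
  S: 6.3% (difference: 1.0%)
  H: 6.1% (difference: 0.8%)
  R: 6.0% (difference: 0.7%) <-- closest
  D: 4.3% (difference: 1.0%)
Step 3: 'J' most likely represents 'R' (frequency 6.0%).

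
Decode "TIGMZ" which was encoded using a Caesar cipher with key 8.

Step 1: Reverse the shift by subtracting 8 from each letter position.
  T (position 19) -> position (19-8) mod 26 = 11 -> L
  I (position 8) -> position (8-8) mod 26 = 0 -> A
  G (position 6) -> position (6-8) mod 26 = 24 -> Y
  M (position 12) -> position (12-8) mod 26 = 4 -> E
  Z (position 25) -> position (25-8) mod 26 = 17 -> R
Decrypted message: LAYER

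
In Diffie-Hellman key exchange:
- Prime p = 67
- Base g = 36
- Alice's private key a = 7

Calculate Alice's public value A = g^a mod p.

Step 1: A = g^a mod p = 36^7 mod 67.
  36^1 mod 67 = 36
  36^2 mod 67 = (36 * 36) mod 67 = 23
  36^3 mod 67 = (23 * 36) mod 67 = 24
  36^4 mod 67 = (24 * 36) mod 67 = 60
  36^5 mod 67 = (60 * 36) mod 67 = 16
  36^6 mod 67 = (16 * 36) mod 67 = 40
  36^7 mod 67 = (40 * 36) mod 67 = 33
Result: A = 33.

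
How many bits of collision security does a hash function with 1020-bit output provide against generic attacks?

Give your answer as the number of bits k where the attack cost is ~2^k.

Step 1: The hash has a 1020-bit output.
Step 2: Collision resistance means it should be infeasible to find any x != y with h(x) = h(y).
By the birthday bound, a generic collision search succeeds after about sqrt(2^1020) = 2^(1020/2) = 2^510 evaluations.
Step 3: Security level = 510 bits.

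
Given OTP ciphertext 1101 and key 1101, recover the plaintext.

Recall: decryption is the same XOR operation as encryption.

Step 1: XOR ciphertext with key:
  Ciphertext: 1101
  Key:        1101
  XOR:        0000
Step 2: Plaintext = 0000 = 0 in decimal.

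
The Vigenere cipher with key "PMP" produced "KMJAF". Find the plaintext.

Step 1: Extend key: PMPPM
Step 2: Decrypt each letter (c - k) mod 26:
  K(10) - P(15) = (10-15) mod 26 = 21 = V
  M(12) - M(12) = (12-12) mod 26 = 0 = A
  J(9) - P(15) = (9-15) mod 26 = 20 = U
  A(0) - P(15) = (0-15) mod 26 = 11 = L
  F(5) - M(12) = (5-12) mod 26 = 19 = T
Plaintext: VAULT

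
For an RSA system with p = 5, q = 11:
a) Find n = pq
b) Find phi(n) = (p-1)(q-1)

Step 1: n = p * q = 5 * 11 = 55.
Step 2: phi(n) = (p-1)(q-1) = 4 * 10 = 40.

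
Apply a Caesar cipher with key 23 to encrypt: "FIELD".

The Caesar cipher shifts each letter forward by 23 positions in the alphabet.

Step 1: For each letter, shift forward by 23 positions (mod 26).
  F (position 5) -> position (5+23) mod 26 = 2 -> C
  I (position 8) -> position (8+23) mod 26 = 5 -> F
  E (position 4) -> position (4+23) mod 26 = 1 -> B
  L (position 11) -> position (11+23) mod 26 = 8 -> I
  D (position 3) -> position (3+23) mod 26 = 0 -> A
Result: CFBIA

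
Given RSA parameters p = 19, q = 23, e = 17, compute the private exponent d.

Step 1: n = 19 * 23 = 437.
Step 2: phi(n) = 18 * 22 = 396.
Step 3: Find d such that 17 * d = 1 (mod 396).
Step 4: d = 17^(-1) mod 396 = 233.
Verification: 17 * 233 = 3961 = 10 * 396 + 1.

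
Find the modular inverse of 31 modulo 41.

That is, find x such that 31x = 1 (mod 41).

Step 1: We need x such that 31 * x = 1 (mod 41).
Step 2: Using the extended Euclidean algorithm or trial:
  31 * 4 = 124 = 3 * 41 + 1.
Step 3: Since 124 mod 41 = 1, the inverse is x = 4.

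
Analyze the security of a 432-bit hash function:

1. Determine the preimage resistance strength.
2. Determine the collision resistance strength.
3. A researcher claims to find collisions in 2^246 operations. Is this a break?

Step 1: Preimage resistance requires brute-force of 2^432 operations.
Step 2: Collision resistance (birthday bound) = 2^(432/2) = 2^216.
Step 3: The claimed attack costs 2^246 operations.
Step 4: Since 2^246 >= 2^216, the claimed attack is no faster than the generic birthday attack, so this does not break collision resistance.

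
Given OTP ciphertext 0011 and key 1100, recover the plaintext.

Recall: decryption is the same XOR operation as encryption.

Step 1: XOR ciphertext with key:
  Ciphertext: 0011
  Key:        1100
  XOR:        1111
Step 2: Plaintext = 1111 = 15 in decimal.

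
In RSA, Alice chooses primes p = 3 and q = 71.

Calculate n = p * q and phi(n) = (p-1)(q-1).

Step 1: n = p * q = 3 * 71 = 213.
Step 2: phi(n) = (p-1)(q-1) = 2 * 70 = 140.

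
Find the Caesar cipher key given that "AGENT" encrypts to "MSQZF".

Step 1: Compare first letters: A (position 0) -> M (position 12).
Step 2: Shift = (12 - 0) mod 26 = 12.
The shift value is 12.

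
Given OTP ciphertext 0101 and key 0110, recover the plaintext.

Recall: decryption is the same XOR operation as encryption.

Step 1: XOR ciphertext with key:
  Ciphertext: 0101
  Key:        0110
  XOR:        0011
Step 2: Plaintext = 0011 = 3 in decimal.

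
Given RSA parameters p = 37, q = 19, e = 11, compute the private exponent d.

Step 1: n = 37 * 19 = 703.
Step 2: phi(n) = 36 * 18 = 648.
Step 3: Find d such that 11 * d = 1 (mod 648).
Step 4: d = 11^(-1) mod 648 = 59.
Verification: 11 * 59 = 649 = 1 * 648 + 1.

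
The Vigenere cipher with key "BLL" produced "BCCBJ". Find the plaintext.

Step 1: Extend key: BLLBL
Step 2: Decrypt each letter (c - k) mod 26:
  B(1) - B(1) = (1-1) mod 26 = 0 = A
  C(2) - L(11) = (2-11) mod 26 = 17 = R
  C(2) - L(11) = (2-11) mod 26 = 17 = R
  B(1) - B(1) = (1-1) mod 26 = 0 = A
  J(9) - L(11) = (9-11) mod 26 = 24 = Y
Plaintext: ARRAY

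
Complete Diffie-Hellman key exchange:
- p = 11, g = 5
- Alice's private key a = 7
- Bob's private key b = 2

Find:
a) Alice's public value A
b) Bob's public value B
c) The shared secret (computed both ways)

Step 1: A = g^a mod p = 5^7 mod 11 = 3.
Step 2: B = g^b mod p = 5^2 mod 11 = 3.
Step 3: Alice computes s = B^a mod p = 3^7 mod 11 = 9.
Step 4: Bob computes s = A^b mod p = 3^2 mod 11 = 9.
Both sides agree: shared secret = 9.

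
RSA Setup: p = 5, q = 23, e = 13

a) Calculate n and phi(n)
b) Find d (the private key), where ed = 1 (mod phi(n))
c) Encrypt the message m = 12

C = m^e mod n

Step 1: n = 5 * 23 = 115.
Step 2: phi(n) = (5-1)(23-1) = 4 * 22 = 88.
Step 3: Find d = 13^(-1) mod 88 = 61.
  Verify: 13 * 61 = 793 = 1 (mod 88).
Step 4: C = 12^13 mod 115 = 52.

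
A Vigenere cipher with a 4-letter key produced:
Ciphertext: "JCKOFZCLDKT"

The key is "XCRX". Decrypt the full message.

Step 1: Key 'XCRX' has length 4. Extended key: XCRXXCRXXCR
Step 2: Decrypt each position:
  J(9) - X(23) = 12 = M
  C(2) - C(2) = 0 = A
  K(10) - R(17) = 19 = T
  O(14) - X(23) = 17 = R
  F(5) - X(23) = 8 = I
  Z(25) - C(2) = 23 = X
  C(2) - R(17) = 11 = L
  L(11) - X(23) = 14 = O
  D(3) - X(23) = 6 = G
  K(10) - C(2) = 8 = I
  T(19) - R(17) = 2 = C
Plaintext: MATRIXLOGIC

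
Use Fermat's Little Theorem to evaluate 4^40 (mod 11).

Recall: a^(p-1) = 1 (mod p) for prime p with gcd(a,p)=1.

Step 1: Since 11 is prime, by Fermat's Little Theorem: 4^10 = 1 (mod 11).
Step 2: Reduce exponent: 40 mod 10 = 0.
Step 3: So 4^40 = 4^0 (mod 11).
Step 4: 4^0 mod 11 = 1.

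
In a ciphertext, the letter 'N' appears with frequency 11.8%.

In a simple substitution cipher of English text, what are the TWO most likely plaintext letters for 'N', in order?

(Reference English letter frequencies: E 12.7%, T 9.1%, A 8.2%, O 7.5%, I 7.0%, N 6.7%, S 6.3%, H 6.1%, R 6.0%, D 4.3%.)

Step 1: Observed frequency of 'N' is 11.8%.
Step 2: Compute distances to each reference frequency and sort:
  E (12.7%): difference = 0.9% <-- BEST
  T (9.1%): difference = 2.7% <-- RUNNER-UP
  A (8.2%): difference = 3.6%
  O (7.5%): difference = 4.3%
  I (7.0%): difference = 4.8%
Step 3: Most likely is 'E' (12.7%, diff 0.9%); second most likely is 'T' (9.1%, diff 2.7%).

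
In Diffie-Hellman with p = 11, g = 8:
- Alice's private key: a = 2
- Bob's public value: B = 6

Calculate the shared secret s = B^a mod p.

Step 1: s = B^a mod p = 6^2 mod 11.
  6^1 mod 11 = 6
  6^2 mod 11 = (6 * 6) mod 11 = 3
Result: shared secret = 3.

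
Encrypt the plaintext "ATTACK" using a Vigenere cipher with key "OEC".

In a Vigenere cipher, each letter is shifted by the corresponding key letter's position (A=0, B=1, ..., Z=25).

Step 1: Repeat key to match plaintext length:
  Plaintext: ATTACK
  Key:       OECOEC
Step 2: Encrypt each letter:
  A(0) + O(14) = (0+14) mod 26 = 14 = O
  T(19) + E(4) = (19+4) mod 26 = 23 = X
  T(19) + C(2) = (19+2) mod 26 = 21 = V
  A(0) + O(14) = (0+14) mod 26 = 14 = O
  C(2) + E(4) = (2+4) mod 26 = 6 = G
  K(10) + C(2) = (10+2) mod 26 = 12 = M
Ciphertext: OXVOGM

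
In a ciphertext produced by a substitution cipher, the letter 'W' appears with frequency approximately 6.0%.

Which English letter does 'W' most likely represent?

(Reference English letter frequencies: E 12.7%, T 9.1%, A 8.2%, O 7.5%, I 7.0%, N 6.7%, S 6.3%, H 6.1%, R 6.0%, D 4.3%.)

Step 1: The observed frequency is 6.0%.
Step 2: Compare with English frequencies:
  E: 12.7% (difference: 6.7%)
  T: 9.1% (difference: 3.1%)
  A: 8.2% (difference: 2.2%)
  O: 7.5% (difference: 1.5%)
  I: 7.0% (difference: 1.0%)
  N: 6.7% (difference: 0.7%)
  S: 6.3% (difference: 0.3%)
  H: 6.1% (difference: 0.1%)
  R: 6.0% (difference: 0.0%) <-- closest
  D: 4.3% (difference: 1.7%)
Step 3: 'W' most likely represents 'R' (frequency 6.0%).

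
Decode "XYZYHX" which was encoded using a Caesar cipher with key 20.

Step 1: Reverse the shift by subtracting 20 from each letter position.
  X (position 23) -> position (23-20) mod 26 = 3 -> D
  Y (position 24) -> position (24-20) mod 26 = 4 -> E
  Z (position 25) -> position (25-20) mod 26 = 5 -> F
  Y (position 24) -> position (24-20) mod 26 = 4 -> E
  H (position 7) -> position (7-20) mod 26 = 13 -> N
  X (position 23) -> position (23-20) mod 26 = 3 -> D
Decrypted message: DEFEND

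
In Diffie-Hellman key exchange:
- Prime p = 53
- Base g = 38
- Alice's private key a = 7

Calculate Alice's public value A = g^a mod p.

Step 1: A = g^a mod p = 38^7 mod 53.
  38^1 mod 53 = 38
  38^2 mod 53 = (38 * 38) mod 53 = 13
  38^3 mod 53 = (13 * 38) mod 53 = 17
  38^4 mod 53 = (17 * 38) mod 53 = 10
  38^5 mod 53 = (10 * 38) mod 53 = 9
  38^6 mod 53 = (9 * 38) mod 53 = 24
  38^7 mod 53 = (24 * 38) mod 53 = 11
Result: A = 11.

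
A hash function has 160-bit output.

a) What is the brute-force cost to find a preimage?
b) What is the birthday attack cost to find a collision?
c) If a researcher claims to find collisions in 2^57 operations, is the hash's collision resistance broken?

Step 1: Preimage resistance requires brute-force of 2^160 operations.
Step 2: Collision resistance (birthday bound) = 2^(160/2) = 2^80.
Step 3: The claimed attack costs 2^57 operations.
Step 4: Since 2^57 < 2^80, the claimed attack beats the generic birthday bound, so collision resistance is broken.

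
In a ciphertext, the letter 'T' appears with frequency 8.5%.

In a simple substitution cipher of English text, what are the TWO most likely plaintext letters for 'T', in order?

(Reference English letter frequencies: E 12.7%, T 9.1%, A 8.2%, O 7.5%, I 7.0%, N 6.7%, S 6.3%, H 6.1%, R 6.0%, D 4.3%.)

Step 1: Observed frequency of 'T' is 8.5%.
Step 2: Compute distances to each reference frequency and sort:
  A (8.2%): difference = 0.3% <-- BEST
  T (9.1%): difference = 0.6% <-- RUNNER-UP
  O (7.5%): difference = 1.0%
  I (7.0%): difference = 1.5%
  N (6.7%): difference = 1.8%
Step 3: Most likely is 'A' (8.2%, diff 0.3%); second most likely is 'T' (9.1%, diff 0.6%).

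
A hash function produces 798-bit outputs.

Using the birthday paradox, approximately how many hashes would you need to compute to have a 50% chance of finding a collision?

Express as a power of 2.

Step 1: The birthday paradox gives collision probability ~50% after sqrt(2^n) = 2^(n/2) hashes.
Step 2: For 798-bit output: 2^(798/2) = 2^399.
Step 3: Approximately 2^399 hash computations needed.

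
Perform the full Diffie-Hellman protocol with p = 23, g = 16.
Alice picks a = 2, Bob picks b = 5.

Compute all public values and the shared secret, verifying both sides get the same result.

Step 1: A = g^a mod p = 16^2 mod 23 = 3.
Step 2: B = g^b mod p = 16^5 mod 23 = 6.
Step 3: Alice computes s = B^a mod p = 6^2 mod 23 = 13.
Step 4: Bob computes s = A^b mod p = 3^5 mod 23 = 13.
Both sides agree: shared secret = 13.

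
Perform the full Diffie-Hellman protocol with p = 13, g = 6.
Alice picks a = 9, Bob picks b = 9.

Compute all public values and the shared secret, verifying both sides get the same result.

Step 1: A = g^a mod p = 6^9 mod 13 = 5.
Step 2: B = g^b mod p = 6^9 mod 13 = 5.
Step 3: Alice computes s = B^a mod p = 5^9 mod 13 = 5.
Step 4: Bob computes s = A^b mod p = 5^9 mod 13 = 5.
Both sides agree: shared secret = 5.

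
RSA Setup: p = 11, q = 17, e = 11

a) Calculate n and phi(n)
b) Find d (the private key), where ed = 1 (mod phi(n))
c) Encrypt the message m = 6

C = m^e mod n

Step 1: n = 11 * 17 = 187.
Step 2: phi(n) = (11-1)(17-1) = 10 * 16 = 160.
Step 3: Find d = 11^(-1) mod 160 = 131.
  Verify: 11 * 131 = 1441 = 1 (mod 160).
Step 4: C = 6^11 mod 187 = 39.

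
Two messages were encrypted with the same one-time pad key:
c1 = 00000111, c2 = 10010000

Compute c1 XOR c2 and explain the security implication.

Step 1: c1 XOR c2 = (m1 XOR k) XOR (m2 XOR k).
Step 2: By XOR associativity/commutativity: = m1 XOR m2 XOR k XOR k = m1 XOR m2.
Step 3: 00000111 XOR 10010000 = 10010111 = 151.
Step 4: The key cancels out! An attacker learns m1 XOR m2 = 151, revealing the relationship between plaintexts.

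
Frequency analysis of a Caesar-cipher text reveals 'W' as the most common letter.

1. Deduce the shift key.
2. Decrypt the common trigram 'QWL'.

Step 1: In English, 'E' is the most frequent letter (12.7%).
Step 2: The most frequent ciphertext letter is 'W' (position 22).
Step 3: Shift = (22 - 4) mod 26 = 18.
Step 4: Decrypt 'QWL' by shifting back 18:
  Q -> Y
  W -> E
  L -> T
Step 5: 'QWL' decrypts to 'YET'.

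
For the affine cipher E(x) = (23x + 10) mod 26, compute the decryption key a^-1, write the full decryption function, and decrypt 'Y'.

Step 1: Find a^-1, the modular inverse of 23 mod 26.
Step 2: We need 23 * a^-1 = 1 (mod 26).
Step 3: 23 * 17 = 391 = 15 * 26 + 1, so a^-1 = 17.
Step 4: D(y) = 17(y - 10) mod 26.
Step 5: Apply to 'Y' (y = 24): D(24) = 17 * (24 - 10) mod 26 = 17 * 14 mod 26 = 4 -> 'E'.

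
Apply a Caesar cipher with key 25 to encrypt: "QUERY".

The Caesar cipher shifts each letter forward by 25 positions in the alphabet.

Step 1: For each letter, shift forward by 25 positions (mod 26).
  Q (position 16) -> position (16+25) mod 26 = 15 -> P
  U (position 20) -> position (20+25) mod 26 = 19 -> T
  E (position 4) -> position (4+25) mod 26 = 3 -> D
  R (position 17) -> position (17+25) mod 26 = 16 -> Q
  Y (position 24) -> position (24+25) mod 26 = 23 -> X
Result: PTDQX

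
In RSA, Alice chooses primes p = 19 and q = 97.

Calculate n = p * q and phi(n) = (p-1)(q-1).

Step 1: n = p * q = 19 * 97 = 1843.
Step 2: phi(n) = (p-1)(q-1) = 18 * 96 = 1728.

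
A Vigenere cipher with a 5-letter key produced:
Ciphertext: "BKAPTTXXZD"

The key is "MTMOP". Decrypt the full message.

Step 1: Key 'MTMOP' has length 5. Extended key: MTMOPMTMOP
Step 2: Decrypt each position:
  B(1) - M(12) = 15 = P
  K(10) - T(19) = 17 = R
  A(0) - M(12) = 14 = O
  P(15) - O(14) = 1 = B
  T(19) - P(15) = 4 = E
  T(19) - M(12) = 7 = H
  X(23) - T(19) = 4 = E
  X(23) - M(12) = 11 = L
  Z(25) - O(14) = 11 = L
  D(3) - P(15) = 14 = O
Plaintext: PROBEHELLO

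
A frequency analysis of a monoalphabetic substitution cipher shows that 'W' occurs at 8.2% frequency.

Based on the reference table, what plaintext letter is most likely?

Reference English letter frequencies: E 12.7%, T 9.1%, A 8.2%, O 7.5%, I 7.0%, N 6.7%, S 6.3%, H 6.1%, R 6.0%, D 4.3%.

Step 1: The observed frequency is 8.2%.
Step 2: Compare with English frequencies:
  E: 12.7% (difference: 4.5%)
  T: 9.1% (difference: 0.9%)
  A: 8.2% (difference: 0.0%) <-- closest
  O: 7.5% (difference: 0.7%)
  I: 7.0% (difference: 1.2%)
  N: 6.7% (difference: 1.5%)
  S: 6.3% (difference: 1.9%)
  H: 6.1% (difference: 2.1%)
  R: 6.0% (difference: 2.2%)
  D: 4.3% (difference: 3.9%)
Step 3: 'W' most likely represents 'A' (frequency 8.2%).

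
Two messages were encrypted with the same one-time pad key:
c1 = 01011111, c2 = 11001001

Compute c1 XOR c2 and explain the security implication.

Step 1: c1 XOR c2 = (m1 XOR k) XOR (m2 XOR k).
Step 2: By XOR associativity/commutativity: = m1 XOR m2 XOR k XOR k = m1 XOR m2.
Step 3: 01011111 XOR 11001001 = 10010110 = 150.
Step 4: The key cancels out! An attacker learns m1 XOR m2 = 150, revealing the relationship between plaintexts.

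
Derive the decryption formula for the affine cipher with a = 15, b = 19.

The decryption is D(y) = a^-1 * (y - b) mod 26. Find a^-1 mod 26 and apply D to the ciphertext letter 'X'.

Step 1: Find a^-1, the modular inverse of 15 mod 26.
Step 2: We need 15 * a^-1 = 1 (mod 26).
Step 3: 15 * 7 = 105 = 4 * 26 + 1, so a^-1 = 7.
Step 4: D(y) = 7(y - 19) mod 26.
Step 5: Apply to 'X' (y = 23): D(23) = 7 * (23 - 19) mod 26 = 7 * 4 mod 26 = 2 -> 'C'.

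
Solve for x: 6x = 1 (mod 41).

Step 1: We need x such that 6 * x = 1 (mod 41).
Step 2: Using the extended Euclidean algorithm or trial:
  6 * 7 = 42 = 1 * 41 + 1.
Step 3: Since 42 mod 41 = 1, the inverse is x = 7.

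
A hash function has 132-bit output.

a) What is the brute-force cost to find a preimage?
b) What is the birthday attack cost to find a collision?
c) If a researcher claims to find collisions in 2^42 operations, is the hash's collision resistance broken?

Step 1: Preimage resistance requires brute-force of 2^132 operations.
Step 2: Collision resistance (birthday bound) = 2^(132/2) = 2^66.
Step 3: The claimed attack costs 2^42 operations.
Step 4: Since 2^42 < 2^66, the claimed attack beats the generic birthday bound, so collision resistance is broken.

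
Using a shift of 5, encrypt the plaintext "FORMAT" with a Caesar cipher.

Step 1: For each letter, shift forward by 5 positions (mod 26).
  F (position 5) -> position (5+5) mod 26 = 10 -> K
  O (position 14) -> position (14+5) mod 26 = 19 -> T
  R (position 17) -> position (17+5) mod 26 = 22 -> W
  M (position 12) -> position (12+5) mod 26 = 17 -> R
  A (position 0) -> position (0+5) mod 26 = 5 -> F
  T (position 19) -> position (19+5) mod 26 = 24 -> Y
Result: KTWRFY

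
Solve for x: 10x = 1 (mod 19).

Step 1: We need x such that 10 * x = 1 (mod 19).
Step 2: Using the extended Euclidean algorithm or trial:
  10 * 2 = 20 = 1 * 19 + 1.
Step 3: Since 20 mod 19 = 1, the inverse is x = 2.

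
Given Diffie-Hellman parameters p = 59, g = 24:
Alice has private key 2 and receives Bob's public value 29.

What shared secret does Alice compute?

Step 1: s = B^a mod p = 29^2 mod 59.
  29^1 mod 59 = 29
  29^2 mod 59 = (29 * 29) mod 59 = 15
Result: shared secret = 15.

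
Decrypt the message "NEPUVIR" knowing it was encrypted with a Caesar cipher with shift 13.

Step 1: Reverse the shift by subtracting 13 from each letter position.
  N (position 13) -> position (13-13) mod 26 = 0 -> A
  E (position 4) -> position (4-13) mod 26 = 17 -> R
  P (position 15) -> position (15-13) mod 26 = 2 -> C
  U (position 20) -> position (20-13) mod 26 = 7 -> H
  V (position 21) -> position (21-13) mod 26 = 8 -> I
  I (position 8) -> position (8-13) mod 26 = 21 -> V
  R (position 17) -> position (17-13) mod 26 = 4 -> E
Decrypted message: ARCHIVE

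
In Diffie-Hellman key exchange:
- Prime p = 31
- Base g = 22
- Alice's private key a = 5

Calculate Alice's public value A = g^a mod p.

Step 1: A = g^a mod p = 22^5 mod 31.
  22^1 mod 31 = 22
  22^2 mod 31 = (22 * 22) mod 31 = 19
  22^3 mod 31 = (19 * 22) mod 31 = 15
  22^4 mod 31 = (15 * 22) mod 31 = 20
  22^5 mod 31 = (20 * 22) mod 31 = 6
Result: A = 6.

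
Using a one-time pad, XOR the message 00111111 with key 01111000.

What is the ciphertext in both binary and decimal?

Step 1: Write out the XOR operation bit by bit:
  Message: 00111111
  Key:     01111000
  XOR:     01000111
Step 2: Convert to decimal: 01000111 = 71.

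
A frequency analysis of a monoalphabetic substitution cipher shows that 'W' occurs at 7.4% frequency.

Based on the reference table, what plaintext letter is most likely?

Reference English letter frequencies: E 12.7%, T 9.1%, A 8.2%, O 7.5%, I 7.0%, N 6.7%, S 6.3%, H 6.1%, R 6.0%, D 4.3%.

Step 1: The observed frequency is 7.4%.
Step 2: Compare with English frequencies:
  E: 12.7% (difference: 5.3%)
  T: 9.1% (difference: 1.7%)
  A: 8.2% (difference: 0.8%)
  O: 7.5% (difference: 0.1%) <-- closest
  I: 7.0% (difference: 0.4%)
  N: 6.7% (difference: 0.7%)
  S: 6.3% (difference: 1.1%)
  H: 6.1% (difference: 1.3%)
  R: 6.0% (difference: 1.4%)
  D: 4.3% (difference: 3.1%)
Step 3: 'W' most likely represents 'O' (frequency 7.5%).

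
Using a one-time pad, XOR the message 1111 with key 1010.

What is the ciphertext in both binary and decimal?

Step 1: Write out the XOR operation bit by bit:
  Message: 1111
  Key:     1010
  XOR:     0101
Step 2: Convert to decimal: 0101 = 5.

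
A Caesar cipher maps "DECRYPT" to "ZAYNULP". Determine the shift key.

Step 1: Compare first letters: D (position 3) -> Z (position 25).
Step 2: Shift = (25 - 3) mod 26 = 22.
The shift value is 22.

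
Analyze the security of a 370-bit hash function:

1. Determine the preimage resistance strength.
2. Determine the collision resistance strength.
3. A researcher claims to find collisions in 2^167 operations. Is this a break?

Step 1: Preimage resistance requires brute-force of 2^370 operations.
Step 2: Collision resistance (birthday bound) = 2^(370/2) = 2^185.
Step 3: The claimed attack costs 2^167 operations.
Step 4: Since 2^167 < 2^185, the claimed attack beats the generic birthday bound, so collision resistance is broken.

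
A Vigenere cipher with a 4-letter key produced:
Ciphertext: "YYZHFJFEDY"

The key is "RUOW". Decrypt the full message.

Step 1: Key 'RUOW' has length 4. Extended key: RUOWRUOWRU
Step 2: Decrypt each position:
  Y(24) - R(17) = 7 = H
  Y(24) - U(20) = 4 = E
  Z(25) - O(14) = 11 = L
  H(7) - W(22) = 11 = L
  F(5) - R(17) = 14 = O
  J(9) - U(20) = 15 = P
  F(5) - O(14) = 17 = R
  E(4) - W(22) = 8 = I
  D(3) - R(17) = 12 = M
  Y(24) - U(20) = 4 = E
Plaintext: HELLOPRIME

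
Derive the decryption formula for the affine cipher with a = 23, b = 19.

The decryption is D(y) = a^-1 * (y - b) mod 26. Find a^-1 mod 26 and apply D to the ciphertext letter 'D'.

Step 1: Find a^-1, the modular inverse of 23 mod 26.
Step 2: We need 23 * a^-1 = 1 (mod 26).
Step 3: 23 * 17 = 391 = 15 * 26 + 1, so a^-1 = 17.
Step 4: D(y) = 17(y - 19) mod 26.
Step 5: Apply to 'D' (y = 3): D(3) = 17 * (3 - 19) mod 26 = 17 * -16 mod 26 = 14 -> 'O'.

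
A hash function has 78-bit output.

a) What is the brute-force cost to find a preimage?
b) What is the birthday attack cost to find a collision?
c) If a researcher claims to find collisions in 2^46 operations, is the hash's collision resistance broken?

Step 1: Preimage resistance requires brute-force of 2^78 operations.
Step 2: Collision resistance (birthday bound) = 2^(78/2) = 2^39.
Step 3: The claimed attack costs 2^46 operations.
Step 4: Since 2^46 >= 2^39, the claimed attack is no faster than the generic birthday attack, so this does not break collision resistance.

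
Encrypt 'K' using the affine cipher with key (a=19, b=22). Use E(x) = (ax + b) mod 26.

Step 1: Convert 'K' to number: x = 10.
Step 2: E(10) = (19 * 10 + 22) mod 26 = 212 mod 26 = 4.
Step 3: Convert 4 back to letter: E.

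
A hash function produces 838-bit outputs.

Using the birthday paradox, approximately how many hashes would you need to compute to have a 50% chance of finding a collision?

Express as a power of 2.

Step 1: The birthday paradox gives collision probability ~50% after sqrt(2^n) = 2^(n/2) hashes.
Step 2: For 838-bit output: 2^(838/2) = 2^419.
Step 3: Approximately 2^419 hash computations needed.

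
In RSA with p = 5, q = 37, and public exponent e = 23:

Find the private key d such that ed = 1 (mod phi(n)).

Step 1: n = 5 * 37 = 185.
Step 2: phi(n) = 4 * 36 = 144.
Step 3: Find d such that 23 * d = 1 (mod 144).
Step 4: d = 23^(-1) mod 144 = 119.
Verification: 23 * 119 = 2737 = 19 * 144 + 1.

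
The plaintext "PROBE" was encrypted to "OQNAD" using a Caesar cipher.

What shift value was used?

Step 1: Compare first letters: P (position 15) -> O (position 14).
Step 2: Shift = (14 - 15) mod 26 = 25.
The shift value is 25.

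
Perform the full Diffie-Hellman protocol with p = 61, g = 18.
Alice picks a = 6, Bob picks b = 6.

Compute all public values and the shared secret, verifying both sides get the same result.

Step 1: A = g^a mod p = 18^6 mod 61 = 27.
Step 2: B = g^b mod p = 18^6 mod 61 = 27.
Step 3: Alice computes s = B^a mod p = 27^6 mod 61 = 34.
Step 4: Bob computes s = A^b mod p = 27^6 mod 61 = 34.
Both sides agree: shared secret = 34.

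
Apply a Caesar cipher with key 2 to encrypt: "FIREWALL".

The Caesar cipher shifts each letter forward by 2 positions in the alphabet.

Step 1: For each letter, shift forward by 2 positions (mod 26).
  F (position 5) -> position (5+2) mod 26 = 7 -> H
  I (position 8) -> position (8+2) mod 26 = 10 -> K
  R (position 17) -> position (17+2) mod 26 = 19 -> T
  E (position 4) -> position (4+2) mod 26 = 6 -> G
  W (position 22) -> position (22+2) mod 26 = 24 -> Y
  A (position 0) -> position (0+2) mod 26 = 2 -> C
  L (position 11) -> position (11+2) mod 26 = 13 -> N
  L (position 11) -> position (11+2) mod 26 = 13 -> N
Result: HKTGYCNN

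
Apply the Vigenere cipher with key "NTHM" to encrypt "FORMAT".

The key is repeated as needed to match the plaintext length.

Step 1: Repeat key to match plaintext length:
  Plaintext: FORMAT
  Key:       NTHMNT
Step 2: Encrypt each letter:
  F(5) + N(13) = (5+13) mod 26 = 18 = S
  O(14) + T(19) = (14+19) mod 26 = 7 = H
  R(17) + H(7) = (17+7) mod 26 = 24 = Y
  M(12) + M(12) = (12+12) mod 26 = 24 = Y
  A(0) + N(13) = (0+13) mod 26 = 13 = N
  T(19) + T(19) = (19+19) mod 26 = 12 = M
Ciphertext: SHYYNM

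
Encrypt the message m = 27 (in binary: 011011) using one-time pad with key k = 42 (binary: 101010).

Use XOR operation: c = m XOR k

Step 1: Write out the XOR operation bit by bit:
  Message: 011011
  Key:     101010
  XOR:     110001
Step 2: Convert to decimal: 110001 = 49.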